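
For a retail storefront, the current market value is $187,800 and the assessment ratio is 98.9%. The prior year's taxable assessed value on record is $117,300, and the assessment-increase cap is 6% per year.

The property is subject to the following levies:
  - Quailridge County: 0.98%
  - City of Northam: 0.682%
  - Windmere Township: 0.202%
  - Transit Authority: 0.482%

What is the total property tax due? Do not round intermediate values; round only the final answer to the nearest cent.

$2,916.97

Uncapped assessed value = $187,800 × 0.989 = $185,734.2
Cap limit = $117,300 × 1.06 = $124,338
Taxable assessed value = min($185,734.2, $124,338) = $124,338 (cap binds)
Quailridge County: $124,338 × 0.0098 = $1,218.5124
City of Northam: $124,338 × 0.00682 = $847.98516
Windmere Township: $124,338 × 0.00202 = $251.16276
Transit Authority: $124,338 × 0.00482 = $599.30916
Total = $2,916.96948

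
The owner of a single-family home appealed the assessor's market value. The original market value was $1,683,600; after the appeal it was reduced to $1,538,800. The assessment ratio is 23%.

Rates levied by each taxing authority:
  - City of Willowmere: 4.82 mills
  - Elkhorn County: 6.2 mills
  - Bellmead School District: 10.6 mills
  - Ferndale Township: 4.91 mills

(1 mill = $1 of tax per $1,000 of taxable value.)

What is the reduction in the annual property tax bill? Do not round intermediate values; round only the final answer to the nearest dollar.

Old assessed value = $1,683,600 × 0.23 = $387,228
New assessed value = $1,538,800 × 0.23 = $353,924
Combined rate = 0.00482 + 0.0062 + 0.0106 + 0.00491 = 0.02653
Old tax = $387,228 × 0.02653 = $10,273.15884
New tax = $353,924 × 0.02653 = $9,389.60372
Reduction = $10,273.15884 − $9,389.60372 = $883.55512

$884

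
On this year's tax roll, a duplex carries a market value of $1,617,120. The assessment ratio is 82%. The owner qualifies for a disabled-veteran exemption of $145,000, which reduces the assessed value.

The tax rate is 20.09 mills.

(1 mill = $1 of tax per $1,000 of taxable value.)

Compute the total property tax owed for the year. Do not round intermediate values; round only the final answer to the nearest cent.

$23,727.06

Assessed value = $1,617,120 × 0.82 = $1,326,038.4
Taxable value = $1,326,038.4 − $145,000 = $1,181,038.4
Tax = $1,181,038.4 × 0.02009 = $23,727.061456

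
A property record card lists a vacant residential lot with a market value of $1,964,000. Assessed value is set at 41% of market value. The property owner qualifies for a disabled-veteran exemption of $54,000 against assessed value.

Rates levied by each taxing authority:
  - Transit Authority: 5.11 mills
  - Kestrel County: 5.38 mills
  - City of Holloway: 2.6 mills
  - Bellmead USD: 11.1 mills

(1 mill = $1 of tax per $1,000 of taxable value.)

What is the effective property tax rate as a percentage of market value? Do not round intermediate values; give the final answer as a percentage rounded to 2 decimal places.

Assessed value = $1,964,000 × 0.41 = $805,240
Taxable value = $805,240 − $54,000 = $751,240
Transit Authority: $751,240 × 0.00511 = $3,838.8364
Kestrel County: $751,240 × 0.00538 = $4,041.6712
City of Holloway: $751,240 × 0.0026 = $1,953.224
Bellmead USD: $751,240 × 0.0111 = $8,338.764
Total tax = $18,172.4956
Effective rate = $18,172.4956 ÷ $1,964,000 = 0.93% of market value

0.93%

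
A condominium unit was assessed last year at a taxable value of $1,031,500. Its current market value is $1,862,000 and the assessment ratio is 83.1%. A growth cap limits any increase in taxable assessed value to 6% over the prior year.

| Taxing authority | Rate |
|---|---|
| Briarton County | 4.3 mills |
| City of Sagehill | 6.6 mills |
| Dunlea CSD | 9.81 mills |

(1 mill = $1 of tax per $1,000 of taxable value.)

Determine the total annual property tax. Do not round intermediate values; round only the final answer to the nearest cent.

$22,644.11

Uncapped assessed value = $1,862,000 × 0.831 = $1,547,322
Cap limit = $1,031,500 × 1.06 = $1,093,390
Taxable assessed value = min($1,547,322, $1,093,390) = $1,093,390 (cap binds)
Briarton County: $1,093,390 × 0.0043 = $4,701.577
City of Sagehill: $1,093,390 × 0.0066 = $7,216.374
Dunlea CSD: $1,093,390 × 0.00981 = $10,726.1559
Total = $22,644.1069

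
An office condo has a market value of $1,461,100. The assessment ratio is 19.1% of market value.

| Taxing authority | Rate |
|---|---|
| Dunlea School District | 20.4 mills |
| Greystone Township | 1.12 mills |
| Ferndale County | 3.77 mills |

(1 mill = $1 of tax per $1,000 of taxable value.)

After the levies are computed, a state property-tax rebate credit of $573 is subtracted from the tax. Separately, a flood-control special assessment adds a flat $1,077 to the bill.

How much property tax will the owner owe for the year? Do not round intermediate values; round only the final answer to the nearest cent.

$7,561.68

Assessed value = $1,461,100 × 0.191 = $279,070.1
Dunlea School District: $279,070.1 × 0.0204 = $5,693.03004
Greystone Township: $279,070.1 × 0.00112 = $312.558512
Ferndale County: $279,070.1 × 0.00377 = $1,052.094277
Levies subtotal = $7,057.682829
After credit = $7,057.682829 − $573 = $6,484.682829
Total = $6,484.682829 + $1,077 = $7,561.682829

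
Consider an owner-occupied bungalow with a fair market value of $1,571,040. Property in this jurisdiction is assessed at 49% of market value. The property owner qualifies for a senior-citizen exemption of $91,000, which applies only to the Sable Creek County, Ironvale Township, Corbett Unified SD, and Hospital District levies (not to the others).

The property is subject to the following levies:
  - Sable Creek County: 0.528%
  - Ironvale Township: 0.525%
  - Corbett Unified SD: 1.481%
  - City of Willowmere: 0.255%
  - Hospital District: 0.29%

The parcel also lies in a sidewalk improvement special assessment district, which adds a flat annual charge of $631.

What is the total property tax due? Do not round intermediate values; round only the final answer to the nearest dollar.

$21,764

Assessed value = $1,571,040 × 0.49 = $769,809.6
Sable Creek County: ($769,809.6 − $91,000) × 0.00528 = $678,809.6 × 0.00528 = $3,584.114688
Ironvale Township: ($769,809.6 − $91,000) × 0.00525 = $678,809.6 × 0.00525 = $3,563.7504
Corbett Unified SD: ($769,809.6 − $91,000) × 0.01481 = $678,809.6 × 0.01481 = $10,053.170176
City of Willowmere: $769,809.6 × 0.00255 = $1,963.01448
Hospital District: ($769,809.6 − $91,000) × 0.0029 = $678,809.6 × 0.0029 = $1,968.54784
Levies subtotal = $21,132.597584
Total = $21,132.597584 + $631 = $21,763.597584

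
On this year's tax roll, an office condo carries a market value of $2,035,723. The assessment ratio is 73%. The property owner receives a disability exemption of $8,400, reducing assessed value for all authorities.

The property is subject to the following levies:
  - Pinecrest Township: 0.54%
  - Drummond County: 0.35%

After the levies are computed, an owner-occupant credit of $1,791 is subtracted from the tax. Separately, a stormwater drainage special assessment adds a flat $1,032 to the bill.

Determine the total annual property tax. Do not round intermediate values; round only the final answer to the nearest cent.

Assessed value = $2,035,723 × 0.73 = $1,486,077.79
Taxable value = $1,486,077.79 − $8,400 = $1,477,677.79
Pinecrest Township: $1,477,677.79 × 0.0054 = $7,979.460066
Drummond County: $1,477,677.79 × 0.0035 = $5,171.872265
Levies subtotal = $13,151.332331
After credit = $13,151.332331 − $1,791 = $11,360.332331
Total = $11,360.332331 + $1,032 = $12,392.332331

$12,392.33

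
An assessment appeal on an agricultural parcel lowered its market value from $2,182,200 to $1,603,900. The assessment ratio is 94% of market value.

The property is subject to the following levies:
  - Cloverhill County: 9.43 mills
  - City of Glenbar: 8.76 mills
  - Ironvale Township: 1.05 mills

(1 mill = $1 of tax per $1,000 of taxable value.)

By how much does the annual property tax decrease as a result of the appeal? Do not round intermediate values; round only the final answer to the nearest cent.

$10,458.90

Old assessed value = $2,182,200 × 0.94 = $2,051,268
New assessed value = $1,603,900 × 0.94 = $1,507,666
Combined rate = 0.00943 + 0.00876 + 0.00105 = 0.01924
Old tax = $2,051,268 × 0.01924 = $39,466.39632
New tax = $1,507,666 × 0.01924 = $29,007.49384
Reduction = $39,466.39632 − $29,007.49384 = $10,458.90248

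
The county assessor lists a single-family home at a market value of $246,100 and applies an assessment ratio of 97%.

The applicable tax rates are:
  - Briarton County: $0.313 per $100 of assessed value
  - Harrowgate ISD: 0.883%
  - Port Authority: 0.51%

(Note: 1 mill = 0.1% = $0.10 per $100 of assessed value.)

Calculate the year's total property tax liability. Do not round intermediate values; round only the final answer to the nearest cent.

Assessed value = $246,100 × 0.97 = $238,717
Briarton County: $238,717 × 0.00313 = $747.18421
Harrowgate ISD: $238,717 × 0.00883 = $2,107.87111
Port Authority: $238,717 × 0.0051 = $1,217.4567
Total = $4,072.51202

$4,072.51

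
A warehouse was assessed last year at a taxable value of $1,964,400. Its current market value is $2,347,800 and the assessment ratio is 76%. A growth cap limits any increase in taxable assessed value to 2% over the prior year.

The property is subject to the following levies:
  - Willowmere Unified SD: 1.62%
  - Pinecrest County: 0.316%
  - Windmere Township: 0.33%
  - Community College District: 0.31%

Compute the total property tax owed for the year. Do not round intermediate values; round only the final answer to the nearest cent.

$45,964.29

Uncapped assessed value = $2,347,800 × 0.76 = $1,784,328
Cap limit = $1,964,400 × 1.02 = $2,003,688
Taxable assessed value = min($1,784,328, $2,003,688) = $1,784,328 (cap does not bind)
Willowmere Unified SD: $1,784,328 × 0.0162 = $28,906.1136
Pinecrest County: $1,784,328 × 0.00316 = $5,638.47648
Windmere Township: $1,784,328 × 0.0033 = $5,888.2824
Community College District: $1,784,328 × 0.0031 = $5,531.4168
Total = $45,964.28928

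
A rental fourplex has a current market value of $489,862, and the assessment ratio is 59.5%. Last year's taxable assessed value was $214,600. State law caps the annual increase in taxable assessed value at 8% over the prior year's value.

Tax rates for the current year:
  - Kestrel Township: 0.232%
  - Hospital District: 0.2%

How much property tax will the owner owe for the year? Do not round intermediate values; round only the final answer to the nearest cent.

$1,001.24

Uncapped assessed value = $489,862 × 0.595 = $291,467.89
Cap limit = $214,600 × 1.08 = $231,768
Taxable assessed value = min($291,467.89, $231,768) = $231,768 (cap binds)
Kestrel Township: $231,768 × 0.00232 = $537.70176
Hospital District: $231,768 × 0.002 = $463.536
Total = $1,001.23776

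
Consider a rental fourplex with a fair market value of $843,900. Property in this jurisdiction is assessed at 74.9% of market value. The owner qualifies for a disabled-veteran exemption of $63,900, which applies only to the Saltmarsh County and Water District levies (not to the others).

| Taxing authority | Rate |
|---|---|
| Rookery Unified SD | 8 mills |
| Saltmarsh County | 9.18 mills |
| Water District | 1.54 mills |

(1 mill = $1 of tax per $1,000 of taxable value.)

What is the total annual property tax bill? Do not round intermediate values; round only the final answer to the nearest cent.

Assessed value = $843,900 × 0.749 = $632,081.1
Rookery Unified SD: $632,081.1 × 0.008 = $5,056.6488
Saltmarsh County: ($632,081.1 − $63,900) × 0.00918 = $568,181.1 × 0.00918 = $5,215.902498
Water District: ($632,081.1 − $63,900) × 0.00154 = $568,181.1 × 0.00154 = $874.998894
Total = $11,147.550192

$11,147.55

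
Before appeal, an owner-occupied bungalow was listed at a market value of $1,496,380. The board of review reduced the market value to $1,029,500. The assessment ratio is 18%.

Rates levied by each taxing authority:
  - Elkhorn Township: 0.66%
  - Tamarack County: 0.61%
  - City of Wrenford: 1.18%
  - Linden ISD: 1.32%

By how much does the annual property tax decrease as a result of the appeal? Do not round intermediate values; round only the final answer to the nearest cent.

Old assessed value = $1,496,380 × 0.18 = $269,348.4
New assessed value = $1,029,500 × 0.18 = $185,310
Combined rate = 0.0066 + 0.0061 + 0.0118 + 0.0132 = 0.0377
Old tax = $269,348.4 × 0.0377 = $10,154.43468
New tax = $185,310 × 0.0377 = $6,986.187
Reduction = $10,154.43468 − $6,986.187 = $3,168.24768

$3,168.25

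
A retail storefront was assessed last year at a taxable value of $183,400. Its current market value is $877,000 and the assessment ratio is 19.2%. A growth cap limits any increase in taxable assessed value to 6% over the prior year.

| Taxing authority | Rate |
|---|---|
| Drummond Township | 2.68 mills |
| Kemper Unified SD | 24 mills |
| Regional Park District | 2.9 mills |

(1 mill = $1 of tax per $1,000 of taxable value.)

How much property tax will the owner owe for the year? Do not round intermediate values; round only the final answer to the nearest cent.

$4,980.80

Uncapped assessed value = $877,000 × 0.192 = $168,384
Cap limit = $183,400 × 1.06 = $194,404
Taxable assessed value = min($168,384, $194,404) = $168,384 (cap does not bind)
Drummond Township: $168,384 × 0.00268 = $451.26912
Kemper Unified SD: $168,384 × 0.024 = $4,041.216
Regional Park District: $168,384 × 0.0029 = $488.3136
Total = $4,980.79872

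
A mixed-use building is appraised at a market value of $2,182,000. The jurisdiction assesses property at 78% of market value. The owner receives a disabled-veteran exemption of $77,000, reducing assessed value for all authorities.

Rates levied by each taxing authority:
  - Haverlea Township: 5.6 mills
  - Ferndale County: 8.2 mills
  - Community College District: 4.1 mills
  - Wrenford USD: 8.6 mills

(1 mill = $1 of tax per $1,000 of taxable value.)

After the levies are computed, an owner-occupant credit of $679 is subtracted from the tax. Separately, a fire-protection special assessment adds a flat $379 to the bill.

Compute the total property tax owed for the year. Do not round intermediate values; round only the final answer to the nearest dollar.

$42,761

Assessed value = $2,182,000 × 0.78 = $1,701,960
Taxable value = $1,701,960 − $77,000 = $1,624,960
Haverlea Township: $1,624,960 × 0.0056 = $9,099.776
Ferndale County: $1,624,960 × 0.0082 = $13,324.672
Community College District: $1,624,960 × 0.0041 = $6,662.336
Wrenford USD: $1,624,960 × 0.0086 = $13,974.656
Levies subtotal = $43,061.44
After credit = $43,061.44 − $679 = $42,382.44
Total = $42,382.44 + $379 = $42,761.44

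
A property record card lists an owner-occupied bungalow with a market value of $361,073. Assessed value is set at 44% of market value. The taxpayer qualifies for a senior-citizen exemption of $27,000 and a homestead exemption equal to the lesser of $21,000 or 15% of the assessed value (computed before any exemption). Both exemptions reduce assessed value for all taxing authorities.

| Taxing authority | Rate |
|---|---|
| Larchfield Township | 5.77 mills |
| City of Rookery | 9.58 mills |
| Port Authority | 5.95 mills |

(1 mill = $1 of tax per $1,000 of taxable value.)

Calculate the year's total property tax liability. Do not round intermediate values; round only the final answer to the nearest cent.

Assessed value = $361,073 × 0.44 = $158,872.12
Homestead exemption = min($21,000, 15% × $158,872.12) = min($21,000, $23,830.818) = $21,000 (dollar cap binds)
Taxable value = $158,872.12 − $27,000 − $21,000 = $110,872.12
Larchfield Township: $110,872.12 × 0.00577 = $639.7321324
City of Rookery: $110,872.12 × 0.00958 = $1,062.1549096
Port Authority: $110,872.12 × 0.00595 = $659.689114
Total = $2,361.576156

$2,361.58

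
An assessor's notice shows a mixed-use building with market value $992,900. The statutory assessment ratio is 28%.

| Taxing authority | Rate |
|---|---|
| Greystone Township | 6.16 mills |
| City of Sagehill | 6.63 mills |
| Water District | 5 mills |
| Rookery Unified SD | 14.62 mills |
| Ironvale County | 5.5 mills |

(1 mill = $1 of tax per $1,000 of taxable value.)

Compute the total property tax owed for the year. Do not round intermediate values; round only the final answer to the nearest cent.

Assessed value = $992,900 × 0.28 = $278,012
Greystone Township: $278,012 × 0.00616 = $1,712.55392
City of Sagehill: $278,012 × 0.00663 = $1,843.21956
Water District: $278,012 × 0.005 = $1,390.06
Rookery Unified SD: $278,012 × 0.01462 = $4,064.53544
Ironvale County: $278,012 × 0.0055 = $1,529.066
Total = $1,712.55392 + $1,843.21956 + $1,390.06 + $4,064.53544 + $1,529.066 = $10,539.43492

$10,539.43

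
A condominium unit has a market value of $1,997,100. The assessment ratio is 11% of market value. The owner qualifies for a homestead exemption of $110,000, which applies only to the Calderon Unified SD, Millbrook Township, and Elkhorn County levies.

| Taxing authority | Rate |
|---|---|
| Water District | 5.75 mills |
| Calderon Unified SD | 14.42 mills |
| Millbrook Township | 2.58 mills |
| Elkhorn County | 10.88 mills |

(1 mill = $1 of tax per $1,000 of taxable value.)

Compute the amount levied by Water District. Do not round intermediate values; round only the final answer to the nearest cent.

Assessed value = $1,997,100 × 0.11 = $219,681
Water District taxable value = $219,681 (exemption does not apply)
Water District levy = $219,681 × 0.00575 = $1,263.16575

$1,263.17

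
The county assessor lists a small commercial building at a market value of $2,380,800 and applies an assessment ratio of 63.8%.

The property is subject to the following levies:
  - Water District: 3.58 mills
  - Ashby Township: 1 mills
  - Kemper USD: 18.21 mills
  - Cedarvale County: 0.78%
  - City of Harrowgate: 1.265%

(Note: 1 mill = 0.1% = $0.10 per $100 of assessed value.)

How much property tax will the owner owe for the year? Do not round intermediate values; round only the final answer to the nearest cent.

$65,679.42

Assessed value = $2,380,800 × 0.638 = $1,518,950.4
Water District: $1,518,950.4 × 0.00358 = $5,437.842432
Ashby Township: $1,518,950.4 × 0.001 = $1,518.9504
Kemper USD: $1,518,950.4 × 0.01821 = $27,660.086784
Cedarvale County: $1,518,950.4 × 0.0078 = $11,847.81312
City of Harrowgate: $1,518,950.4 × 0.01265 = $19,214.72256
Total = $65,679.415296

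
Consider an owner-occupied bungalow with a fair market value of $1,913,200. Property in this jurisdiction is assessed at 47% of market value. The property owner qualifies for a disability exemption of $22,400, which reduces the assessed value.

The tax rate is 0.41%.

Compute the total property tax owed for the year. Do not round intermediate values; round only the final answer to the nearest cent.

$3,594.90

Assessed value = $1,913,200 × 0.47 = $899,204
Taxable value = $899,204 − $22,400 = $876,804
Tax = $876,804 × 0.0041 = $3,594.8964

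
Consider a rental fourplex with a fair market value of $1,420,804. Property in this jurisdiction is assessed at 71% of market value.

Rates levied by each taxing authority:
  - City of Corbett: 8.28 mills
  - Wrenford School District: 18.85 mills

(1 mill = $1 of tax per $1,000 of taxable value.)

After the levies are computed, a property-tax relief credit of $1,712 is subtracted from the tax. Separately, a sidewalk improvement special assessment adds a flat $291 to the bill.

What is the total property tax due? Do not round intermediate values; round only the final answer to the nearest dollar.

$25,947

Assessed value = $1,420,804 × 0.71 = $1,008,770.84
City of Corbett: $1,008,770.84 × 0.00828 = $8,352.6225552
Wrenford School District: $1,008,770.84 × 0.01885 = $19,015.330334
Levies subtotal = $27,367.9528892
After credit = $27,367.9528892 − $1,712 = $25,655.9528892
Total = $25,655.9528892 + $291 = $25,946.9528892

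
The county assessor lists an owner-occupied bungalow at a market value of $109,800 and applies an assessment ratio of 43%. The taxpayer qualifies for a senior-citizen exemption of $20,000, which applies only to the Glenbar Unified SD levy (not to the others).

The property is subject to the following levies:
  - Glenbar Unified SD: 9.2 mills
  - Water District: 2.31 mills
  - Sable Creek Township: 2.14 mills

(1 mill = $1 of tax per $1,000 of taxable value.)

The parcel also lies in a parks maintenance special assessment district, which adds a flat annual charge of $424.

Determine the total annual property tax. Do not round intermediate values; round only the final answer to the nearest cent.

$884.47

Assessed value = $109,800 × 0.43 = $47,214
Glenbar Unified SD: ($47,214 − $20,000) × 0.0092 = $27,214 × 0.0092 = $250.3688
Water District: $47,214 × 0.00231 = $109.06434
Sable Creek Township: $47,214 × 0.00214 = $101.03796
Levies subtotal = $460.4711
Total = $460.4711 + $424 = $884.4711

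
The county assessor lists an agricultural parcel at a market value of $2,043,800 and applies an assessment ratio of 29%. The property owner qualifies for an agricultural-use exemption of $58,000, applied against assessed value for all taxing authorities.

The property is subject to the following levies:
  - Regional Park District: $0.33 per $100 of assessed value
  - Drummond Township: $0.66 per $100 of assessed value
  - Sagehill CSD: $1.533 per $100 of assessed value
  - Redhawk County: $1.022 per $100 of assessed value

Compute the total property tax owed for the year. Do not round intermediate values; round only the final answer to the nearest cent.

Assessed value = $2,043,800 × 0.29 = $592,702
Taxable value = $592,702 − $58,000 = $534,702
Regional Park District: $534,702 × 0.0033 = $1,764.5166
Drummond Township: $534,702 × 0.0066 = $3,529.0332
Sagehill CSD: $534,702 × 0.01533 = $8,196.98166
Redhawk County: $534,702 × 0.01022 = $5,464.65444
Total = $1,764.5166 + $3,529.0332 + $8,196.98166 + $5,464.65444 = $18,955.1859

$18,955.19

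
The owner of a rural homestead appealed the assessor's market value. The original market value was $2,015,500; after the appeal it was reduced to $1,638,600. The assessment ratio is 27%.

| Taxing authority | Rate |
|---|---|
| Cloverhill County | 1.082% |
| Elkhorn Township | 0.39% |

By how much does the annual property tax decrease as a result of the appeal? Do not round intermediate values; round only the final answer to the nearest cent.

Old assessed value = $2,015,500 × 0.27 = $544,185
New assessed value = $1,638,600 × 0.27 = $442,422
Combined rate = 0.01082 + 0.0039 = 0.01472
Old tax = $544,185 × 0.01472 = $8,010.4032
New tax = $442,422 × 0.01472 = $6,512.45184
Reduction = $8,010.4032 − $6,512.45184 = $1,497.95136

$1,497.95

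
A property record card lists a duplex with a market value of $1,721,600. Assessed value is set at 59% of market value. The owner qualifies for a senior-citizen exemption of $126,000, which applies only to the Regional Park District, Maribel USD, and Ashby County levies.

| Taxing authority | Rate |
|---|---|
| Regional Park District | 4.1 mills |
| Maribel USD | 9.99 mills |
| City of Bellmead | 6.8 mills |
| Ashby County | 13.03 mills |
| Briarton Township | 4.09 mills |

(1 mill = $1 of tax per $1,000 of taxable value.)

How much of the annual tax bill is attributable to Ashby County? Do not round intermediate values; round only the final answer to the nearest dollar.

Assessed value = $1,721,600 × 0.59 = $1,015,744
Ashby County taxable value = $1,015,744 − $126,000 = $889,744
Ashby County levy = $889,744 × 0.01303 = $11,593.36432

$11,593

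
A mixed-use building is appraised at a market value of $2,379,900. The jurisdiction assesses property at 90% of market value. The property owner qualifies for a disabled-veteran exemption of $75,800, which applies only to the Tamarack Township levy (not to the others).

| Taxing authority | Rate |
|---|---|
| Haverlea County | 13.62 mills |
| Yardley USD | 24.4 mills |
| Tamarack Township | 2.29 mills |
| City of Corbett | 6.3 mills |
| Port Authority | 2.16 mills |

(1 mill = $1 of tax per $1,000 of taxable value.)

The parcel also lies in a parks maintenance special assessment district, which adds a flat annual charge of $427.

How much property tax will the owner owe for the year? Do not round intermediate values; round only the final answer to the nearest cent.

Assessed value = $2,379,900 × 0.9 = $2,141,910
Haverlea County: $2,141,910 × 0.01362 = $29,172.8142
Yardley USD: $2,141,910 × 0.0244 = $52,262.604
Tamarack Township: ($2,141,910 − $75,800) × 0.00229 = $2,066,110 × 0.00229 = $4,731.3919
City of Corbett: $2,141,910 × 0.0063 = $13,494.033
Port Authority: $2,141,910 × 0.00216 = $4,626.5256
Levies subtotal = $104,287.3687
Total = $104,287.3687 + $427 = $104,714.3687

$104,714.37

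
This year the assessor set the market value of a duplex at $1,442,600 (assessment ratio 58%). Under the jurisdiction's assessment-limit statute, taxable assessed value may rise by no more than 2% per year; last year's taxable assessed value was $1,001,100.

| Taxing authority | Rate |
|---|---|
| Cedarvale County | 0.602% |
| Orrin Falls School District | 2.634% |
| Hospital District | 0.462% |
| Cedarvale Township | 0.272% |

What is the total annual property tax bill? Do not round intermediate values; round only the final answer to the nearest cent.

Uncapped assessed value = $1,442,600 × 0.58 = $836,708
Cap limit = $1,001,100 × 1.02 = $1,021,122
Taxable assessed value = min($836,708, $1,021,122) = $836,708 (cap does not bind)
Cedarvale County: $836,708 × 0.00602 = $5,036.98216
Orrin Falls School District: $836,708 × 0.02634 = $22,038.88872
Hospital District: $836,708 × 0.00462 = $3,865.59096
Cedarvale Township: $836,708 × 0.00272 = $2,275.84576
Total = $33,217.3076

$33,217.31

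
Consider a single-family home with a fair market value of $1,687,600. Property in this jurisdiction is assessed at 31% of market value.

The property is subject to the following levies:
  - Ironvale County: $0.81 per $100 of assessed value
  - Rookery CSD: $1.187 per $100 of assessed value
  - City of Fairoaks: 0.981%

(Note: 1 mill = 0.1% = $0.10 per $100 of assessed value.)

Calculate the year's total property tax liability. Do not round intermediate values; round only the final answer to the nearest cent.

Assessed value = $1,687,600 × 0.31 = $523,156
Ironvale County: $523,156 × 0.0081 = $4,237.5636
Rookery CSD: $523,156 × 0.01187 = $6,209.86172
City of Fairoaks: $523,156 × 0.00981 = $5,132.16036
Total = $15,579.58568

$15,579.59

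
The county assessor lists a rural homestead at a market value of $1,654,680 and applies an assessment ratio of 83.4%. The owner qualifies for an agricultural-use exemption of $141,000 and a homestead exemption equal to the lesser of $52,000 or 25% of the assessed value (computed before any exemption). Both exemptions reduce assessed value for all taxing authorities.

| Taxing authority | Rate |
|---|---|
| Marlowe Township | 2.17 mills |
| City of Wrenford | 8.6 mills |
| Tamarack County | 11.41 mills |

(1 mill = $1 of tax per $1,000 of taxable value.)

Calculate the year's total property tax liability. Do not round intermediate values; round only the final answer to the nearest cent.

$26,327.73

Assessed value = $1,654,680 × 0.834 = $1,380,003.12
Homestead exemption = min($52,000, 25% × $1,380,003.12) = min($52,000, $345,000.78) = $52,000 (dollar cap binds)
Taxable value = $1,380,003.12 − $141,000 − $52,000 = $1,187,003.12
Marlowe Township: $1,187,003.12 × 0.00217 = $2,575.7967704
City of Wrenford: $1,187,003.12 × 0.0086 = $10,208.226832
Tamarack County: $1,187,003.12 × 0.01141 = $13,543.7055992
Total = $26,327.7292016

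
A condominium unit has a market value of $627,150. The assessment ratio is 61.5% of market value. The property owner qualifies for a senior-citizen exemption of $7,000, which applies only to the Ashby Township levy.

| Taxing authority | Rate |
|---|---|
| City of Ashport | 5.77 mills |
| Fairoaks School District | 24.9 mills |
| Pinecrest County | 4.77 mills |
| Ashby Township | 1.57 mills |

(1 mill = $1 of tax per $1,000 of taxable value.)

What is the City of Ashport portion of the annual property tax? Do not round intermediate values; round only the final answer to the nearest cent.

Assessed value = $627,150 × 0.615 = $385,697.25
City of Ashport taxable value = $385,697.25 (exemption does not apply)
City of Ashport levy = $385,697.25 × 0.00577 = $2,225.4731325

$2,225.47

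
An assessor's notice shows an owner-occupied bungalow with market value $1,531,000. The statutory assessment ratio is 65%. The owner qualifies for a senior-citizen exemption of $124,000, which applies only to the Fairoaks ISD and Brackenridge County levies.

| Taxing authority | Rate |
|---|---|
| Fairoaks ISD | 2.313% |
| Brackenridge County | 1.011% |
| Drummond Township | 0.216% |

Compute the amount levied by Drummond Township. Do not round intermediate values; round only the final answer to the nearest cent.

$2,149.52

Assessed value = $1,531,000 × 0.65 = $995,150
Drummond Township taxable value = $995,150 (exemption does not apply)
Drummond Township levy = $995,150 × 0.00216 = $2,149.524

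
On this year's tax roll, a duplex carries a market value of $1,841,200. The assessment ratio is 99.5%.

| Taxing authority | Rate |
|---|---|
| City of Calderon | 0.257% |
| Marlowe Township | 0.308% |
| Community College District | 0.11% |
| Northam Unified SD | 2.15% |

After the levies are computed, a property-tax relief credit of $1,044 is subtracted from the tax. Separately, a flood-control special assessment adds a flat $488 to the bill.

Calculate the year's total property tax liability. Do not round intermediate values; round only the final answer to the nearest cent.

$51,197.83

Assessed value = $1,841,200 × 0.995 = $1,831,994
City of Calderon: $1,831,994 × 0.00257 = $4,708.22458
Marlowe Township: $1,831,994 × 0.00308 = $5,642.54152
Community College District: $1,831,994 × 0.0011 = $2,015.1934
Northam Unified SD: $1,831,994 × 0.0215 = $39,387.871
Levies subtotal = $51,753.8305
After credit = $51,753.8305 − $1,044 = $50,709.8305
Total = $50,709.8305 + $488 = $51,197.8305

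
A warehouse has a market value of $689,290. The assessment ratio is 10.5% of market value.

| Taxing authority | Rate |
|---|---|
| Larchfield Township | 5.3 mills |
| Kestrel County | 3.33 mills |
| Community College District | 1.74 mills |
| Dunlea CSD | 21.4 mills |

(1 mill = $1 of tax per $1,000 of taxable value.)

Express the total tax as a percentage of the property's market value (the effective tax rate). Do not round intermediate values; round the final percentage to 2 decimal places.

Assessed value = $689,290 × 0.105 = $72,375.45
Larchfield Township: $72,375.45 × 0.0053 = $383.589885
Kestrel County: $72,375.45 × 0.00333 = $241.0102485
Community College District: $72,375.45 × 0.00174 = $125.933283
Dunlea CSD: $72,375.45 × 0.0214 = $1,548.83463
Total tax = $2,299.3680465
Effective rate = $2,299.3680465 ÷ $689,290 = 0.33% of market value

0.33%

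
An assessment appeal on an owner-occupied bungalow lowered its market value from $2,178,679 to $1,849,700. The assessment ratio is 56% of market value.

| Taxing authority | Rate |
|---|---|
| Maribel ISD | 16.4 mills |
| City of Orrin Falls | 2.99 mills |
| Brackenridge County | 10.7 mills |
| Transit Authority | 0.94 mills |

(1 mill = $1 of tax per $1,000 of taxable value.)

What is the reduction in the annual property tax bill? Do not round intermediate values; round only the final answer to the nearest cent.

$5,716.60

Old assessed value = $2,178,679 × 0.56 = $1,220,060.24
New assessed value = $1,849,700 × 0.56 = $1,035,832
Combined rate = 0.0164 + 0.00299 + 0.0107 + 0.00094 = 0.03103
Old tax = $1,220,060.24 × 0.03103 = $37,858.4692472
New tax = $1,035,832 × 0.03103 = $32,141.86696
Reduction = $37,858.4692472 − $32,141.86696 = $5,716.6022872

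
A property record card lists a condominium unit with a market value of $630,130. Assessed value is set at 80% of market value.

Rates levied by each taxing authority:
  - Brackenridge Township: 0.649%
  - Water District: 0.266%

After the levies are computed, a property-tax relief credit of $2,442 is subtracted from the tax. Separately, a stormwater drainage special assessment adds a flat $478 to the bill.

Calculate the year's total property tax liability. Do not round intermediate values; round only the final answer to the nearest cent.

$2,648.55

Assessed value = $630,130 × 0.8 = $504,104
Brackenridge Township: $504,104 × 0.00649 = $3,271.63496
Water District: $504,104 × 0.00266 = $1,340.91664
Levies subtotal = $4,612.5516
After credit = $4,612.5516 − $2,442 = $2,170.5516
Total = $2,170.5516 + $478 = $2,648.5516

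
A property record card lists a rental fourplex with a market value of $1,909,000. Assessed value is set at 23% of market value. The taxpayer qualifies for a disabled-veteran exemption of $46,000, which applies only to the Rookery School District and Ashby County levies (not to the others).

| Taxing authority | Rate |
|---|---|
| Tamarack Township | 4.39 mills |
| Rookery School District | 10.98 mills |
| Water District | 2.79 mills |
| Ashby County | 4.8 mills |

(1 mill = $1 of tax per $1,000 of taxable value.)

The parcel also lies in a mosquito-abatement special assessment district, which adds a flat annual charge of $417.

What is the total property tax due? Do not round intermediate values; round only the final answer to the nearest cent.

$9,772.17

Assessed value = $1,909,000 × 0.23 = $439,070
Tamarack Township: $439,070 × 0.00439 = $1,927.5173
Rookery School District: ($439,070 − $46,000) × 0.01098 = $393,070 × 0.01098 = $4,315.9086
Water District: $439,070 × 0.00279 = $1,225.0053
Ashby County: ($439,070 − $46,000) × 0.0048 = $393,070 × 0.0048 = $1,886.736
Levies subtotal = $9,355.1672
Total = $9,355.1672 + $417 = $9,772.1672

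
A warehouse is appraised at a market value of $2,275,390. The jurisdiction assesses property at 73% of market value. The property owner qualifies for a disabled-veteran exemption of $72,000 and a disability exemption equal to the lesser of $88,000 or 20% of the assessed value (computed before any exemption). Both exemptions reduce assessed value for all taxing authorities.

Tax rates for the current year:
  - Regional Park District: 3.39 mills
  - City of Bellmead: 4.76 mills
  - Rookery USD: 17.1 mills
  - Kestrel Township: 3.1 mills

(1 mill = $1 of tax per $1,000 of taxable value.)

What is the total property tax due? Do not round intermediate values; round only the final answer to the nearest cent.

$42,554.33

Assessed value = $2,275,390 × 0.73 = $1,661,034.7
Disability exemption = min($88,000, 20% × $1,661,034.7) = min($88,000, $332,206.94) = $88,000 (dollar cap binds)
Taxable value = $1,661,034.7 − $72,000 − $88,000 = $1,501,034.7
Regional Park District: $1,501,034.7 × 0.00339 = $5,088.507633
City of Bellmead: $1,501,034.7 × 0.00476 = $7,144.925172
Rookery USD: $1,501,034.7 × 0.0171 = $25,667.69337
Kestrel Township: $1,501,034.7 × 0.0031 = $4,653.20757
Total = $42,554.333745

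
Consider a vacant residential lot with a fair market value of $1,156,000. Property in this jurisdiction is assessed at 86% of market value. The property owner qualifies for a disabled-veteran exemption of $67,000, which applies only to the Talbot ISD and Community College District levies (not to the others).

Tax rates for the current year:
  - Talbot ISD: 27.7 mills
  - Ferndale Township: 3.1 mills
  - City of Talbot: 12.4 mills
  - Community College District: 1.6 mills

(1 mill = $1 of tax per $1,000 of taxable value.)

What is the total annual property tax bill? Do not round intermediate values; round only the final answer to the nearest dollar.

$42,575

Assessed value = $1,156,000 × 0.86 = $994,160
Talbot ISD: ($994,160 − $67,000) × 0.0277 = $927,160 × 0.0277 = $25,682.332
Ferndale Township: $994,160 × 0.0031 = $3,081.896
City of Talbot: $994,160 × 0.0124 = $12,327.584
Community College District: ($994,160 − $67,000) × 0.0016 = $927,160 × 0.0016 = $1,483.456
Total = $42,575.268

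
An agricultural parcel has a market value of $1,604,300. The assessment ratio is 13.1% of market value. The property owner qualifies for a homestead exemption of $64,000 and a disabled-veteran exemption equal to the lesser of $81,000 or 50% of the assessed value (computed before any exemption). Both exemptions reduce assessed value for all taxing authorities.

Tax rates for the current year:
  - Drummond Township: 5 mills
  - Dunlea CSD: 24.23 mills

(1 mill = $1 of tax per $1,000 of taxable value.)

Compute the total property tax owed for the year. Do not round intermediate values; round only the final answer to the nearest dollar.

Assessed value = $1,604,300 × 0.131 = $210,163.3
Disabled-veteran exemption = min($81,000, 50% × $210,163.3) = min($81,000, $105,081.65) = $81,000 (dollar cap binds)
Taxable value = $210,163.3 − $64,000 − $81,000 = $65,163.3
Drummond Township: $65,163.3 × 0.005 = $325.8165
Dunlea CSD: $65,163.3 × 0.02423 = $1,578.906759
Total = $1,904.723259

$1,905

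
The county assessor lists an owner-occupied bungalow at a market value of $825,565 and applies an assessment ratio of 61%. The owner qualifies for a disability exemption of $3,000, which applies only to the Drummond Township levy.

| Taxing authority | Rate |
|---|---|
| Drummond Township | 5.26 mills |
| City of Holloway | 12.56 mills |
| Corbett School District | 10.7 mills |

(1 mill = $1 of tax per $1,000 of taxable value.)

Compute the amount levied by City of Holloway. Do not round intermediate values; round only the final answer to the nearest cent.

$6,325.15

Assessed value = $825,565 × 0.61 = $503,594.65
City of Holloway taxable value = $503,594.65 (exemption does not apply)
City of Holloway levy = $503,594.65 × 0.01256 = $6,325.148804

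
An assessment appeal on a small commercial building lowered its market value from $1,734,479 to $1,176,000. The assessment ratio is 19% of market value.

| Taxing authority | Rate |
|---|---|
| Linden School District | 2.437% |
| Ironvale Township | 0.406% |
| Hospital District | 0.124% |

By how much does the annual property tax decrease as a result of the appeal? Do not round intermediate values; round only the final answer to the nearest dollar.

$3,148

Old assessed value = $1,734,479 × 0.19 = $329,551.01
New assessed value = $1,176,000 × 0.19 = $223,440
Combined rate = 0.02437 + 0.00406 + 0.00124 = 0.02967
Old tax = $329,551.01 × 0.02967 = $9,777.7784667
New tax = $223,440 × 0.02967 = $6,629.4648
Reduction = $9,777.7784667 − $6,629.4648 = $3,148.3136667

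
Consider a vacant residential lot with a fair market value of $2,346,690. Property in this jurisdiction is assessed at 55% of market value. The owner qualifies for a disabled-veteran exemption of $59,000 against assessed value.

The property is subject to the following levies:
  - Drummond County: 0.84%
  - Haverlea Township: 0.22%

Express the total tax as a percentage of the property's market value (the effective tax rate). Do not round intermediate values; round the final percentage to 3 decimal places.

Assessed value = $2,346,690 × 0.55 = $1,290,679.5
Taxable value = $1,290,679.5 − $59,000 = $1,231,679.5
Drummond County: $1,231,679.5 × 0.0084 = $10,346.1078
Haverlea Township: $1,231,679.5 × 0.0022 = $2,709.6949
Total tax = $13,055.8027
Effective rate = $13,055.8027 ÷ $2,346,690 = 0.556% of market value

0.556%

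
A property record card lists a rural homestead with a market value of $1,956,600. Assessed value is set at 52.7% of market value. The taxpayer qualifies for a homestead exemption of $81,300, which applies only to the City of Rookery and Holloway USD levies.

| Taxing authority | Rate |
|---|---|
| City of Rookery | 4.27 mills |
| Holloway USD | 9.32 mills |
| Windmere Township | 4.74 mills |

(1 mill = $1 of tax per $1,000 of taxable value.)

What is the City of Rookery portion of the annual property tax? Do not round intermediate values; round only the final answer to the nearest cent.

Assessed value = $1,956,600 × 0.527 = $1,031,128.2
City of Rookery taxable value = $1,031,128.2 − $81,300 = $949,828.2
City of Rookery levy = $949,828.2 × 0.00427 = $4,055.766414

$4,055.77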